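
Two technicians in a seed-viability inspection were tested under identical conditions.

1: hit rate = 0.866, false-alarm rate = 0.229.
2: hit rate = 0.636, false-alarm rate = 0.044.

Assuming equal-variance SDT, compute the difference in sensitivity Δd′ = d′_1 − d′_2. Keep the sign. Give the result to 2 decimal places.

Δd′ = -0.20

1: z(0.866) = 1.108, z(0.229) = -0.742, d' = 1.850
2: z(0.636) = 0.348, z(0.044) = -1.706, d' = 2.054
Δd' = d'_1 − d'_2 = 1.850 − 2.054 = -0.204
2 has the higher sensitivity.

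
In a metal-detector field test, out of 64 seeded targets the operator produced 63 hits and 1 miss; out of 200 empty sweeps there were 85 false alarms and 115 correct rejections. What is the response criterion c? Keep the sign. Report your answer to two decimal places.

H = 63/64 = 0.9844
FA = 85/200 = 0.4250
Φ⁻¹(H) = 2.1545
Φ⁻¹(FA) = -0.1891
c = −½·[z(H) + z(FA)] = −0.5 × (2.1545 + (-0.1891)) = -0.9827
c < 0: the operator has a liberal response bias.

c = -0.98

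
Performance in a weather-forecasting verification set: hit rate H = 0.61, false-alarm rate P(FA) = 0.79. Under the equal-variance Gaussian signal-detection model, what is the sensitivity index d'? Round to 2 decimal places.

d' = -0.53

Φ⁻¹(H) = 0.279
Φ⁻¹(FA) = 0.806
d' = z(H) − z(FA) = 0.279 − 0.806 = -0.527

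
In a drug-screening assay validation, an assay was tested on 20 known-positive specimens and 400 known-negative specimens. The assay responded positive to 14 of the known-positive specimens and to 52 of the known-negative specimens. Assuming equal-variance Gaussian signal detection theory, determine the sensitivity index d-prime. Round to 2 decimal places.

d-prime = 1.65

H = 14/20 = 0.7000
FA = 52/400 = 0.1300
z(0.7000) = 0.524, z(0.1300) = -1.126
d' = z(H) − z(FA) = 0.524 − (-1.126) = 1.650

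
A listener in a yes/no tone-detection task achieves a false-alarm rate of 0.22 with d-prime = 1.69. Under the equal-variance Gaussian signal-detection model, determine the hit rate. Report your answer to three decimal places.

hit rate = 0.821

z(false-alarm rate) = z(0.22) = -0.7722
z(H) = z(FA) + d' = -0.7722 + 1.69 = 0.9178
hit rate = Φ(0.9178) = 0.8206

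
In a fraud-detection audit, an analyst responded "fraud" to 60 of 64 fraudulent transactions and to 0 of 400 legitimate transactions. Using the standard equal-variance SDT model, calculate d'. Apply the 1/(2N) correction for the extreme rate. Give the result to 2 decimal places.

The false-alarm rate is 0/400 = 0, so apply the 1/(2N) correction: FA → 1/(2·400) = 0.00125.
z(H) = z(0.93750) = 1.534
z(FA) = z(0.00125) = -3.023
d' = 1.534 − (-3.023) = 4.557

d' = 4.56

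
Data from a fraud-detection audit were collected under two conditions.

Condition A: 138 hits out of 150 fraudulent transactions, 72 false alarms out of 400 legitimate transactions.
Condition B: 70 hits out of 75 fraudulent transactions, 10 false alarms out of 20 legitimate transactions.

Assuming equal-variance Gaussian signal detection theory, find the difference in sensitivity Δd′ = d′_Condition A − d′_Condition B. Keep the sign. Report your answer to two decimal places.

Δd′ = 0.82

Condition A: z(0.9200) = 1.405, z(0.1800) = -0.915, d' = 2.320
Condition B: z(0.9333) = 1.501, z(0.5000) = 0.000, d' = 1.501
Δd' = d'_Condition A − d'_Condition B = 2.320 − 1.501 = 0.819
Condition A has the higher sensitivity.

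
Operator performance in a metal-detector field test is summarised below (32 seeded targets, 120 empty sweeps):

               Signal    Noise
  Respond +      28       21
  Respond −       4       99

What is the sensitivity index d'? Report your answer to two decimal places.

d' = 2.08

H = 28/32 = 0.8750
FA = 21/120 = 0.1750
Φ⁻¹(0.8750) = 1.1503, Φ⁻¹(0.1750) = -0.9346
d' = z(H) − z(FA) = 1.1503 − (-0.9346) = 2.0849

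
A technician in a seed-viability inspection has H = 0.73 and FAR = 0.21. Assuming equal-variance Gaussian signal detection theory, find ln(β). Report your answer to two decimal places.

Φ⁻¹(0.73) = 0.613, Φ⁻¹(0.21) = -0.806
ln β = −½·[z(H)² − z(FA)²] = −0.5 × (0.376 − 0.650) = 0.137

ln β = 0.14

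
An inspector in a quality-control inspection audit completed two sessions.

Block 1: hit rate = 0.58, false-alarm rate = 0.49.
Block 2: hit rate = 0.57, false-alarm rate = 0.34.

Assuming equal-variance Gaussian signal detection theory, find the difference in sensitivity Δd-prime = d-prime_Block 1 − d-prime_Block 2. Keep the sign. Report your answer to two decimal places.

Block 1: z(0.58) = 0.202, z(0.49) = -0.025, d' = 0.227
Block 2: z(0.57) = 0.176, z(0.34) = -0.412, d' = 0.588
Δd' = d'_Block 1 − d'_Block 2 = 0.227 − 0.588 = -0.361
Block 2 has the higher sensitivity.

Δd-prime = -0.36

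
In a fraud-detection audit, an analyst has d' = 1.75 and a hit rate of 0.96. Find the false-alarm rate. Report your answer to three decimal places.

z(hit rate) = z(0.96) = 1.7507
z(FA) = z(H) − d' = 1.7507 − 1.75 = 0.0007
false-alarm rate = Φ(0.0007) = 0.5003

false-alarm rate = 0.500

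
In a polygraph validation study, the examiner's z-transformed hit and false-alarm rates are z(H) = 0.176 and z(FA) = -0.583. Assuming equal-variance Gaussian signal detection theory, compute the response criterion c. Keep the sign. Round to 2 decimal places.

c = 0.20

c = −½·[z(H) + z(FA)] = −½·(0.176 + (-0.583)) = 0.2035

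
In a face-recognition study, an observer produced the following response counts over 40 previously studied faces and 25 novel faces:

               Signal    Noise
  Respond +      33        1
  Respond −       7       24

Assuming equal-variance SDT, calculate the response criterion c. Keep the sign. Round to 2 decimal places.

c = 0.41

H = 33/40 = 0.8250
FA = 1/25 = 0.0400
z(H) = z(0.8250) = 0.935
z(FA) = z(0.0400) = -1.751
c = −½·[z(H) + z(FA)] = −0.5 × (0.935 + (-1.751)) = 0.408
c > 0: the observer has a conservative response bias.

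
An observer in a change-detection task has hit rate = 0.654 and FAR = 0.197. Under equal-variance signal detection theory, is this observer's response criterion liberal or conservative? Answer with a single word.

conservative

z(H) = 0.396, z(FA) = -0.852
c = −½·(z(H) + z(FA)) = 0.228
c > 0 → conservative criterion (biased toward responding “no”).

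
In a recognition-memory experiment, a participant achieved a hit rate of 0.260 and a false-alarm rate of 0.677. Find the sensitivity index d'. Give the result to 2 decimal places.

z(0.260) = -0.6433, z(0.677) = 0.4593
d' = z(H) − z(FA) = -0.6433 − 0.4593 = -1.1026

d' = -1.10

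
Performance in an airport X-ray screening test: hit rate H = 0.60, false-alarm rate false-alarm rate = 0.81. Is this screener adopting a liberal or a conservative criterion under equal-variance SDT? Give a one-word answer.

liberal

z(H) = 0.253, z(FA) = 0.878
c = −½·(z(H) + z(FA)) = -0.5655
c < 0 → liberal criterion (biased toward responding “yes”).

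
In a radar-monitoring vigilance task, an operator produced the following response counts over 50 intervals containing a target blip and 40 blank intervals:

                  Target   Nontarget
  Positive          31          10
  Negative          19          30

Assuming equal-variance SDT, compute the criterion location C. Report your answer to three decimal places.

C = 0.185

H = 31/50 = 0.6200
FA = 10/40 = 0.2500
z(H) = 0.3055
z(FA) = -0.6745
c = −½·[z(H) + z(FA)] = −0.5 × (0.3055 + (-0.6745)) = 0.1845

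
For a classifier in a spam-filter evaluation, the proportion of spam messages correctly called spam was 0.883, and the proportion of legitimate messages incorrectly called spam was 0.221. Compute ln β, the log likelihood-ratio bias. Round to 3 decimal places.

ln β = -0.413

z(H) = z(0.883) = 1.1901
z(FA) = z(0.221) = -0.7688
ln β = −½·[z(H)² − z(FA)²] = −0.5 × (1.4163 − 0.5911) = -0.4126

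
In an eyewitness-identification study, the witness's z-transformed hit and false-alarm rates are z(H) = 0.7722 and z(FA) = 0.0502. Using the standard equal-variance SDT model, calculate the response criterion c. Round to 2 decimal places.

c = −½·[z(H) + z(FA)] = −½·(0.7722 + 0.0502) = -0.4112
c < 0: the witness has a liberal response bias.

c = -0.41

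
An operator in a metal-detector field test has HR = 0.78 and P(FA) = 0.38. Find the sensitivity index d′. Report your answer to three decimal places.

d′ = 1.078

z(H) = 0.7722
z(FA) = -0.3055
d' = z(H) − z(FA) = 0.7722 − (-0.3055) = 1.0777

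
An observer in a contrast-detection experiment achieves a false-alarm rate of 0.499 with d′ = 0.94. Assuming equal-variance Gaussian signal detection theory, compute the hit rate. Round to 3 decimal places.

hit rate = 0.826

z(false-alarm rate) = z(0.499) = -0.0025
z(H) = z(FA) + d' = -0.0025 + 0.94 = 0.9375
hit rate = Φ(0.9375) = 0.8257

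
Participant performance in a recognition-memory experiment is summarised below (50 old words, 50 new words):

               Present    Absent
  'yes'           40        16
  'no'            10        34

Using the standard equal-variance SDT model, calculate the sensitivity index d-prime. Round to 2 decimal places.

d-prime = 1.31

H = 40/50 = 0.8000
FA = 16/50 = 0.3200
z(0.8000) = 0.842, z(0.3200) = -0.468
d' = z(H) − z(FA) = 0.842 − (-0.468) = 1.310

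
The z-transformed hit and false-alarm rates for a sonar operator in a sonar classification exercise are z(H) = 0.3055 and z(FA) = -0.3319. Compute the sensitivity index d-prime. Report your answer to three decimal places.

d' = z(H) − z(FA) = 0.3055 − (-0.3319) = 0.6374

d-prime = 0.637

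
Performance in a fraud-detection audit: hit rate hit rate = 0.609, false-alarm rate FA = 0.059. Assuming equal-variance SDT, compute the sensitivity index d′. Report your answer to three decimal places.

z(0.609) = 0.2767, z(0.059) = -1.5632
d' = z(H) − z(FA) = 0.2767 − (-1.5632) = 1.8399

d′ = 1.840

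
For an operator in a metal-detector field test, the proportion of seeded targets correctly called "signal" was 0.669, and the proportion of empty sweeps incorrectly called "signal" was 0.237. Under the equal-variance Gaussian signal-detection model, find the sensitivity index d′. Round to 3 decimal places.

d′ = 1.153

z(0.669) = 0.4372, z(0.237) = -0.7160
d' = z(H) − z(FA) = 0.4372 − (-0.7160) = 1.1532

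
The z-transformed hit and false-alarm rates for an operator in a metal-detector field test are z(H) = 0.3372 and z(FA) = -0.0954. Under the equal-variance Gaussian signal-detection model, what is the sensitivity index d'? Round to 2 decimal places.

d' = z(H) − z(FA) = 0.3372 − (-0.0954) = 0.4326

d' = 0.43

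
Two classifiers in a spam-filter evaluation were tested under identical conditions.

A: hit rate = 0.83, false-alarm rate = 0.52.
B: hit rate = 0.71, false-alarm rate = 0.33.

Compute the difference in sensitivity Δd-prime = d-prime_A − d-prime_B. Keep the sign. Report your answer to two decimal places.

A: z(0.83) = 0.954, z(0.52) = 0.050, d' = 0.904
B: z(0.71) = 0.553, z(0.33) = -0.440, d' = 0.993
Δd' = d'_A − d'_B = 0.904 − 0.993 = -0.089
B has the higher sensitivity.

Δd-prime = -0.09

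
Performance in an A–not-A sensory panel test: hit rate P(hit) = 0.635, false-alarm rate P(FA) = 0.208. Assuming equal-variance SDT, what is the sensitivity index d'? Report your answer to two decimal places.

d' = 1.16

z(H) = z(0.635) = 0.345
z(FA) = z(0.208) = -0.813
d' = z(H) − z(FA) = 0.345 − (-0.813) = 1.158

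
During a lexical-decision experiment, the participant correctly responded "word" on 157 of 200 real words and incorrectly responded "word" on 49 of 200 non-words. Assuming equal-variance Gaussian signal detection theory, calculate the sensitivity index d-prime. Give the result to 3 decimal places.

H = 157/200 = 0.7850
FA = 49/200 = 0.2450
z(0.7850) = 0.7892, z(0.2450) = -0.6903
d' = z(H) − z(FA) = 0.7892 − (-0.6903) = 1.4795

d-prime = 1.480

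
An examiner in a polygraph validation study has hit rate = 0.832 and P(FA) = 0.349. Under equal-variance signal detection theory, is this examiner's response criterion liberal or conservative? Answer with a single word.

z(H) = 0.962, z(FA) = -0.388
c = −½·(z(H) + z(FA)) = -0.287
c < 0 → liberal criterion (biased toward responding “yes”).

liberal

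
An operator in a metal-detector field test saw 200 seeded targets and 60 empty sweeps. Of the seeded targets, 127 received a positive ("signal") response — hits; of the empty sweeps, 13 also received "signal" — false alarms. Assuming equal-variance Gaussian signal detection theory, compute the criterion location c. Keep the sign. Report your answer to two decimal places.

H = 127/200 = 0.6350
FA = 13/60 = 0.2167
Φ⁻¹(H) = 0.345
Φ⁻¹(FA) = -0.783
c = −½·[z(H) + z(FA)] = −0.5 × (0.345 + (-0.783)) = 0.219

c = 0.22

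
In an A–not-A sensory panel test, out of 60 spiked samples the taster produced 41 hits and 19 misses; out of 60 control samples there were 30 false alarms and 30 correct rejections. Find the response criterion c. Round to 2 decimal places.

H = 41/60 = 0.6833
FA = 30/60 = 0.5000
Φ⁻¹(H) = Φ⁻¹(0.6833) = 0.477
Φ⁻¹(FA) = Φ⁻¹(0.5000) = 0.000
c = −½·[z(H) + z(FA)] = −0.5 × (0.477 + 0.000) = -0.2385

c = -0.24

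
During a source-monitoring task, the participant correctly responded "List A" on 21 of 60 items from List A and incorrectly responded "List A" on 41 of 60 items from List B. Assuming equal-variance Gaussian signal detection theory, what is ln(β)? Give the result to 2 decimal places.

ln β = 0.04

H = 21/60 = 0.3500
FA = 41/60 = 0.6833
z(0.3500) = -0.385, z(0.6833) = 0.477
ln β = −½·[z(H)² − z(FA)²] = −0.5 × (0.148 − 0.228) = 0.040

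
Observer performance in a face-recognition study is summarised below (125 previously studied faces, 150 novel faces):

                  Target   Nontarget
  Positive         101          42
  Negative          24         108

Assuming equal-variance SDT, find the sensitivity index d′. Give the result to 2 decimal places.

d′ = 1.45

H = 101/125 = 0.8080
FA = 42/150 = 0.2800
Φ⁻¹(H) = Φ⁻¹(0.8080) = 0.8705
Φ⁻¹(FA) = Φ⁻¹(0.2800) = -0.5828
d' = z(H) − z(FA) = 0.8705 − (-0.5828) = 1.4533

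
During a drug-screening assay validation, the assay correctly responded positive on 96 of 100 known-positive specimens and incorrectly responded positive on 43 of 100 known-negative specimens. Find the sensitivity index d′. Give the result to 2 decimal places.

d′ = 1.93

H = 96/100 = 0.9600
FA = 43/100 = 0.4300
Φ⁻¹(H) = 1.751
Φ⁻¹(FA) = -0.176
d' = z(H) − z(FA) = 1.751 − (-0.176) = 1.927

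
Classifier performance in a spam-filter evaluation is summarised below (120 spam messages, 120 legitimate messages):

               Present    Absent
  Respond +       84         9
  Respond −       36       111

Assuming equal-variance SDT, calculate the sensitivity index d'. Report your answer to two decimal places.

d' = 1.96

H = 84/120 = 0.7000
FA = 9/120 = 0.0750
Φ⁻¹(H) = Φ⁻¹(0.7000) = 0.5244
Φ⁻¹(FA) = Φ⁻¹(0.0750) = -1.4395
d' = z(H) − z(FA) = 0.5244 − (-1.4395) = 1.9639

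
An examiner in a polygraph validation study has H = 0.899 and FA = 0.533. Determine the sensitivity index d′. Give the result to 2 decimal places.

z(0.899) = 1.276, z(0.533) = 0.083
d' = z(H) − z(FA) = 1.276 − 0.083 = 1.193

d′ = 1.19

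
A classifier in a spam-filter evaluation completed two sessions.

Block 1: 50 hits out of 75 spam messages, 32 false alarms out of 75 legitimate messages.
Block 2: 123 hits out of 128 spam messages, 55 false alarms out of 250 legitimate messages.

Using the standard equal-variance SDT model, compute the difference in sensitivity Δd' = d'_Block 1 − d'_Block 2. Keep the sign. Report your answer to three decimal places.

Block 1: z(0.6667) = 0.4308, z(0.4267) = -0.1848, d' = 0.6156
Block 2: z(0.9609) = 1.7612, z(0.2200) = -0.7722, d' = 2.5334
Δd' = d'_Block 1 − d'_Block 2 = 0.6156 − 2.5334 = -1.9178
Block 2 has the higher sensitivity.

Δd' = -1.918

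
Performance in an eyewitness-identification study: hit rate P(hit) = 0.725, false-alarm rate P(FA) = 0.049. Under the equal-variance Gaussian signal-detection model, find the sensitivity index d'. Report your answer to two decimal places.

z(H) = 0.5978
z(FA) = -1.6546
d' = z(H) − z(FA) = 0.5978 − (-1.6546) = 2.2524

d' = 2.25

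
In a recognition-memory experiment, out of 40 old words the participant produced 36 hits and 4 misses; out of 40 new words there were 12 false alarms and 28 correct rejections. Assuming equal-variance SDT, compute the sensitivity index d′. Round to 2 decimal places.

H = 36/40 = 0.9000
FA = 12/40 = 0.3000
z(H) = 1.282
z(FA) = -0.524
d' = z(H) − z(FA) = 1.282 − (-0.524) = 1.806

d′ = 1.81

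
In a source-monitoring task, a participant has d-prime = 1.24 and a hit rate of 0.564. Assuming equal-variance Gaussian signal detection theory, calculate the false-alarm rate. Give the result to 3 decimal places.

z(hit rate) = z(0.564) = 0.1611
z(FA) = z(H) − d' = 0.1611 − 1.24 = -1.0789
false-alarm rate = Φ(-1.0789) = 0.1403

false-alarm rate = 0.140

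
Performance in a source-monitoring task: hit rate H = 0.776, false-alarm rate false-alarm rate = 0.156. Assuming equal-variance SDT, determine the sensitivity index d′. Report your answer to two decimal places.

d′ = 1.77

z(H) = z(0.776) = 0.7588
z(FA) = z(0.156) = -1.0110
d' = z(H) − z(FA) = 0.7588 − (-1.0110) = 1.7698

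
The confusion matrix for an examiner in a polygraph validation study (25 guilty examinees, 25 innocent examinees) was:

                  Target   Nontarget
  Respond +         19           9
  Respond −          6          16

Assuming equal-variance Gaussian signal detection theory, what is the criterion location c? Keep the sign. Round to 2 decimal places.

H = 19/25 = 0.7600
FA = 9/25 = 0.3600
z(0.7600) = 0.7063, z(0.3600) = -0.3585
c = −½·[z(H) + z(FA)] = −0.5 × (0.7063 + (-0.3585)) = -0.1739

c = -0.17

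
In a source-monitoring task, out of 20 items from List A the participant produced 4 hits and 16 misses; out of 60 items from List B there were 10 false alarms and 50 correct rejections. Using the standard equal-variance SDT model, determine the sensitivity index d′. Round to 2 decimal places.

d′ = 0.13

H = 4/20 = 0.2000
FA = 10/60 = 0.1667
Φ⁻¹(0.2000) = -0.842, Φ⁻¹(0.1667) = -0.967
d' = z(H) − z(FA) = -0.842 − (-0.967) = 0.125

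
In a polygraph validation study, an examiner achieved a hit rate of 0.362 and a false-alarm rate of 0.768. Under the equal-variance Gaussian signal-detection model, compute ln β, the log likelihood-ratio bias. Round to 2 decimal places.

ln β = 0.21

z(0.362) = -0.353, z(0.768) = 0.732
ln β = −½·[z(H)² − z(FA)²] = −0.5 × (0.125 − 0.536) = 0.2055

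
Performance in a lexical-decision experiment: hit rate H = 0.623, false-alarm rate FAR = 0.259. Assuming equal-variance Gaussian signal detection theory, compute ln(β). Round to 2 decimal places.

Φ⁻¹(H) = 0.313
Φ⁻¹(FA) = -0.646
ln β = −½·[z(H)² − z(FA)²] = −0.5 × (0.098 − 0.417) = 0.1595

ln β = 0.16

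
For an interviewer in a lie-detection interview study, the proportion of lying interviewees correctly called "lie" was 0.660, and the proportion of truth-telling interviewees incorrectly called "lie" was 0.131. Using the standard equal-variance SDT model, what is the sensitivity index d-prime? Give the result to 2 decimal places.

d-prime = 1.53

z(H) = 0.412
z(FA) = -1.122
d' = z(H) − z(FA) = 0.412 − (-1.122) = 1.534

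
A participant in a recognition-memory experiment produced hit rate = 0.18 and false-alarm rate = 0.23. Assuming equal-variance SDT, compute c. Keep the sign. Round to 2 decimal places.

z(H) = z(0.18) = -0.915
z(FA) = z(0.23) = -0.739
c = −½·[z(H) + z(FA)] = −0.5 × (-0.915 + (-0.739)) = 0.827
c > 0: the participant has a conservative response bias.

c = 0.83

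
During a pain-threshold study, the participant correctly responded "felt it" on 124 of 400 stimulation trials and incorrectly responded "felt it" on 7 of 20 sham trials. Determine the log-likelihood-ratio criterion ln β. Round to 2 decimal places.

ln β = -0.05

H = 124/400 = 0.3100
FA = 7/20 = 0.3500
z(0.3100) = -0.496, z(0.3500) = -0.385
ln β = −½·[z(H)² − z(FA)²] = −0.5 × (0.246 − 0.148) = -0.049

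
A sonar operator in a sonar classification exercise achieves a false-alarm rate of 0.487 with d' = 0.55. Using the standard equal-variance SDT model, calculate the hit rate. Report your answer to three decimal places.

z(false-alarm rate) = z(0.487) = -0.0326
z(H) = z(FA) + d' = -0.0326 + 0.55 = 0.5174
hit rate = Φ(0.5174) = 0.6976

hit rate = 0.698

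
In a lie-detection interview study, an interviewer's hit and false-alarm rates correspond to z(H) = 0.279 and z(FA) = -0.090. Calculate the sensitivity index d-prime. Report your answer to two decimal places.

d-prime = 0.37

d' = z(H) − z(FA) = 0.279 − (-0.090) = 0.369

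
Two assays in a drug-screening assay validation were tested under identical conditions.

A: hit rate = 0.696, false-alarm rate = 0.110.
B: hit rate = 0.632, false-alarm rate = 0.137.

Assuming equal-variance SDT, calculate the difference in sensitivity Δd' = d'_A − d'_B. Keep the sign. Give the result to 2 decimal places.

A: z(0.696) = 0.513, z(0.110) = -1.227, d' = 1.740
B: z(0.632) = 0.337, z(0.137) = -1.094, d' = 1.431
Δd' = d'_A − d'_B = 1.740 − 1.431 = 0.309
A has the higher sensitivity.

Δd' = 0.31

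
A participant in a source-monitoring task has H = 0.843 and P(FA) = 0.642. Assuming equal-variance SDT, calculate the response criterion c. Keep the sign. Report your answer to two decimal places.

c = -0.69

Φ⁻¹(H) = 1.0069
Φ⁻¹(FA) = 0.3638
c = −½·[z(H) + z(FA)] = −0.5 × (1.0069 + 0.3638) = -0.68535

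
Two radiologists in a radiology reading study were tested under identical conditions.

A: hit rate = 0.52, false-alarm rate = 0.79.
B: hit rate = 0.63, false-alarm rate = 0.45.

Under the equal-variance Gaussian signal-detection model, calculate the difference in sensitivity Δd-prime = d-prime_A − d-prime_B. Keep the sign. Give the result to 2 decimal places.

A: z(0.52) = 0.050, z(0.79) = 0.806, d' = -0.756
B: z(0.63) = 0.332, z(0.45) = -0.126, d' = 0.458
Δd' = d'_A − d'_B = -0.756 − 0.458 = -1.214
B has the higher sensitivity.

Δd-prime = -1.21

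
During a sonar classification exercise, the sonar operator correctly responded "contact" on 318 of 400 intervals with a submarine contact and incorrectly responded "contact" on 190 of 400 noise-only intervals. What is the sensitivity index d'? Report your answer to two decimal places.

d' = 0.89

H = 318/400 = 0.7950
FA = 190/400 = 0.4750
z(H) = 0.824
z(FA) = -0.063
d' = z(H) − z(FA) = 0.824 − (-0.063) = 0.887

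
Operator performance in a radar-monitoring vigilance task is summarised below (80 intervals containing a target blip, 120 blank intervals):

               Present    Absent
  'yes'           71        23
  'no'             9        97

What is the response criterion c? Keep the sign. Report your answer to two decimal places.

c = -0.17

H = 71/80 = 0.8875
FA = 23/120 = 0.1917
Φ⁻¹(0.8875) = 1.2133, Φ⁻¹(0.1917) = -0.8716
c = −½·[z(H) + z(FA)] = −0.5 × (1.2133 + (-0.8716)) = -0.17085
c < 0: the operator has a liberal response bias.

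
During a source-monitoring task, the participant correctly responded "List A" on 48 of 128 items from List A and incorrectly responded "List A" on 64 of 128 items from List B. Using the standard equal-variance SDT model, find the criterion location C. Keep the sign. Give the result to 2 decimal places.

H = 48/128 = 0.3750
FA = 64/128 = 0.5000
Φ⁻¹(H) = Φ⁻¹(0.3750) = -0.319
Φ⁻¹(FA) = Φ⁻¹(0.5000) = 0.000
c = −½·[z(H) + z(FA)] = −0.5 × (-0.319 + 0.000) = 0.1595

C = 0.16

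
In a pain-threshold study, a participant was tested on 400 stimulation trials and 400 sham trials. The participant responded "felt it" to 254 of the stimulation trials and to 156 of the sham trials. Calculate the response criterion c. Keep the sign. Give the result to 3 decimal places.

c = -0.033

H = 254/400 = 0.6350
FA = 156/400 = 0.3900
Φ⁻¹(0.6350) = 0.3451, Φ⁻¹(0.3900) = -0.2793
c = −½·[z(H) + z(FA)] = −0.5 × (0.3451 + (-0.2793)) = -0.0329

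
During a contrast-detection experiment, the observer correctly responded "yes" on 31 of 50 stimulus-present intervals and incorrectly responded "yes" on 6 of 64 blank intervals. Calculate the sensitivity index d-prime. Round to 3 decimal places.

H = 31/50 = 0.6200
FA = 6/64 = 0.0938
z(H) = z(0.6200) = 0.3055
z(FA) = z(0.0938) = -1.3177
d' = z(H) − z(FA) = 0.3055 − (-1.3177) = 1.6232

d-prime = 1.623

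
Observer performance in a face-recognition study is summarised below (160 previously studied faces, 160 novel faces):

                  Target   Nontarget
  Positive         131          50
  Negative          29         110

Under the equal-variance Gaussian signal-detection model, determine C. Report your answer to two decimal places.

H = 131/160 = 0.8187
FA = 50/160 = 0.3125
z(0.8187) = 0.910, z(0.3125) = -0.489
c = −½·[z(H) + z(FA)] = −0.5 × (0.910 + (-0.489)) = -0.2105
c < 0: the observer has a liberal response bias.

C = -0.21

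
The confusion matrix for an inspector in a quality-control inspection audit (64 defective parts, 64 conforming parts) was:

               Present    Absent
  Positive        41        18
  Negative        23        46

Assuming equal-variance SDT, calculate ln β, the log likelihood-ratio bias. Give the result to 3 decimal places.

H = 41/64 = 0.6406
FA = 18/64 = 0.2812
z(H) = z(0.6406) = 0.3601
z(FA) = z(0.2812) = -0.5793
ln β = −½·[z(H)² − z(FA)²] = −0.5 × (0.1297 − 0.3356) = 0.10295

ln β = 0.103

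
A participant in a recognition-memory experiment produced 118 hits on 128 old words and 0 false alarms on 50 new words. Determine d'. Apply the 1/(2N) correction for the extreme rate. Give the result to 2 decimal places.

d' = 3.74

The false-alarm rate is 0/50 = 0, so apply the 1/(2N) correction: FA → 1/(2·50) = 0.01000.
z(H) = z(0.92188) = 1.418
z(FA) = z(0.01000) = -2.326
d' = 1.418 − (-2.326) = 3.744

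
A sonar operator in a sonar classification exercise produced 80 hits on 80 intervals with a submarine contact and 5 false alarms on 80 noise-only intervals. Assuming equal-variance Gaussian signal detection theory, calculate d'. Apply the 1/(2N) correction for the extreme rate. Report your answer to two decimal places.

The hit rate is 80/80 = 1, so apply the 1/(2N) correction: H → 1 − 1/(2·80) = 0.99375.
z(H) = z(0.99375) = 2.498
z(FA) = z(0.06250) = -1.534
d' = 2.498 − (-1.534) = 4.032

d' = 4.03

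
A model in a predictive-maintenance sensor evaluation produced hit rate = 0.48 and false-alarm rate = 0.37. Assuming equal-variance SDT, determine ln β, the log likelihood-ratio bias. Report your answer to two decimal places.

ln β = 0.05

Φ⁻¹(H) = Φ⁻¹(0.48) = -0.050
Φ⁻¹(FA) = Φ⁻¹(0.37) = -0.332
ln β = −½·[z(H)² − z(FA)²] = −0.5 × (0.003 − 0.110) = 0.0535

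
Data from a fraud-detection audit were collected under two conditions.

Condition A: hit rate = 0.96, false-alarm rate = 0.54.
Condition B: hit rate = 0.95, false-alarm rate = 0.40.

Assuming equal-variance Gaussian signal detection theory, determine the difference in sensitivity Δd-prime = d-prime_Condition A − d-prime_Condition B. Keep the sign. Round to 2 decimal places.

Δd-prime = -0.25

Condition A: z(0.96) = 1.751, z(0.54) = 0.100, d' = 1.651
Condition B: z(0.95) = 1.645, z(0.40) = -0.253, d' = 1.898
Δd' = d'_Condition A − d'_Condition B = 1.651 − 1.898 = -0.247
Condition B has the higher sensitivity.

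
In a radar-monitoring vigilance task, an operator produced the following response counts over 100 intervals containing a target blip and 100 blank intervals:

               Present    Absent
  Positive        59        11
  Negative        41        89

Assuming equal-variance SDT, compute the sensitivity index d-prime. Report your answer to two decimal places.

H = 59/100 = 0.5900
FA = 11/100 = 0.1100
Φ⁻¹(H) = Φ⁻¹(0.5900) = 0.2275
Φ⁻¹(FA) = Φ⁻¹(0.1100) = -1.2265
d' = z(H) − z(FA) = 0.2275 − (-1.2265) = 1.4540

d-prime = 1.45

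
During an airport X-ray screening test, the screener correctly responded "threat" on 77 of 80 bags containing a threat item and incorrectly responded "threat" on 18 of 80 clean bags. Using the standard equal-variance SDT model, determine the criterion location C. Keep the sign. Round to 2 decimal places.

H = 77/80 = 0.9625
FA = 18/80 = 0.2250
z(H) = 1.780
z(FA) = -0.755
c = −½·[z(H) + z(FA)] = −0.5 × (1.780 + (-0.755)) = -0.5125

C = -0.51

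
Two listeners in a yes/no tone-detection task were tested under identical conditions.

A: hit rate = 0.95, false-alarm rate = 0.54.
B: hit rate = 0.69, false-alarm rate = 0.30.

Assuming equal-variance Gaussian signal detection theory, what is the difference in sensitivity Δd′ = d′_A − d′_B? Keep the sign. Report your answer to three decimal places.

Δd′ = 0.524

A: z(0.95) = 1.6449, z(0.54) = 0.1004, d' = 1.5445
B: z(0.69) = 0.4959, z(0.30) = -0.5244, d' = 1.0203
Δd' = d'_A − d'_B = 1.5445 − 1.0203 = 0.5242
A has the higher sensitivity.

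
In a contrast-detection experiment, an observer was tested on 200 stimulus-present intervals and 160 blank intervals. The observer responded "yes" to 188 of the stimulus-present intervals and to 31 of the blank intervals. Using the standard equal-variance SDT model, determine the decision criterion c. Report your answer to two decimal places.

H = 188/200 = 0.9400
FA = 31/160 = 0.1938
z(H) = z(0.9400) = 1.555
z(FA) = z(0.1938) = -0.864
c = −½·[z(H) + z(FA)] = −0.5 × (1.555 + (-0.864)) = -0.3455
c < 0: the observer has a liberal response bias.

c = -0.35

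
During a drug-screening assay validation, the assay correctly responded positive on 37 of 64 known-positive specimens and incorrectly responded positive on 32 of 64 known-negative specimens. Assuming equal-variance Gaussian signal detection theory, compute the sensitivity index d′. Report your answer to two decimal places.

H = 37/64 = 0.5781
FA = 32/64 = 0.5000
z(0.5781) = 0.1970, z(0.5000) = 0.0000
d' = z(H) − z(FA) = 0.1970 − 0.0000 = 0.1970

d′ = 0.20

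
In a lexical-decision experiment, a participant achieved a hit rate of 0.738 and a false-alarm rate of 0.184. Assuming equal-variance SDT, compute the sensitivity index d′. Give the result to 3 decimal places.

d′ = 1.537

z(0.738) = 0.6372, z(0.184) = -0.9002
d' = z(H) − z(FA) = 0.6372 − (-0.9002) = 1.5374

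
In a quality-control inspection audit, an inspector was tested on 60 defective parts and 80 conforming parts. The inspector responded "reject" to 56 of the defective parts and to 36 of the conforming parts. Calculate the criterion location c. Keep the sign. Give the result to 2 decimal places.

H = 56/60 = 0.9333
FA = 36/80 = 0.4500
z(H) = z(0.9333) = 1.5008
z(FA) = z(0.4500) = -0.1257
c = −½·[z(H) + z(FA)] = −0.5 × (1.5008 + (-0.1257)) = -0.68755
c < 0: the inspector has a liberal response bias.

c = -0.69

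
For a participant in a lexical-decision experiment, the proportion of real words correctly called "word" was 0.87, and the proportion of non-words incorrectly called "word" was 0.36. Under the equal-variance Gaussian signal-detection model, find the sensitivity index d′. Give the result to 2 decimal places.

d′ = 1.48

z(H) = z(0.87) = 1.1264
z(FA) = z(0.36) = -0.3585
d' = z(H) − z(FA) = 1.1264 − (-0.3585) = 1.4849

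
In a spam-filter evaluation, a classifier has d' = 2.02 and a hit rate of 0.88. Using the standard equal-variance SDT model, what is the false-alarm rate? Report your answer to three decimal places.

false-alarm rate = 0.199

z(hit rate) = z(0.88) = 1.1750
z(FA) = z(H) − d' = 1.1750 − 2.02 = -0.8450
false-alarm rate = Φ(-0.8450) = 0.1991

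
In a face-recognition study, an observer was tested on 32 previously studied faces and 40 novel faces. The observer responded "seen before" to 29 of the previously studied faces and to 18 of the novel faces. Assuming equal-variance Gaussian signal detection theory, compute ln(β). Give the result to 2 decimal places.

ln β = -0.86

H = 29/32 = 0.9062
FA = 18/40 = 0.4500
Φ⁻¹(H) = Φ⁻¹(0.9062) = 1.318
Φ⁻¹(FA) = Φ⁻¹(0.4500) = -0.126
ln β = −½·[z(H)² − z(FA)²] = −0.5 × (1.737 − 0.016) = -0.8605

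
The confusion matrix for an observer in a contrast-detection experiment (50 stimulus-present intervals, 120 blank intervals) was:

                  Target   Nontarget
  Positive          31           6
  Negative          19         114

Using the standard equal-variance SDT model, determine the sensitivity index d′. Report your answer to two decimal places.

d′ = 1.95

H = 31/50 = 0.6200
FA = 6/120 = 0.0500
z(H) = 0.305
z(FA) = -1.645
d' = z(H) − z(FA) = 0.305 − (-1.645) = 1.950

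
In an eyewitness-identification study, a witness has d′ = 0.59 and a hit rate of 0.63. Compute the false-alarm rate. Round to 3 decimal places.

false-alarm rate = 0.398

z(hit rate) = z(0.63) = 0.3319
z(FA) = z(H) − d' = 0.3319 − 0.59 = -0.2581
false-alarm rate = Φ(-0.2581) = 0.3982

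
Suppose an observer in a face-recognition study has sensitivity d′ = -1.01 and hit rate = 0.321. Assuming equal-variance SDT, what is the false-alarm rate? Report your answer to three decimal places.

false-alarm rate = 0.707

z(hit rate) = z(0.321) = -0.4649
z(FA) = z(H) − d' = -0.4649 − (-1.01) = 0.5451
false-alarm rate = Φ(0.5451) = 0.7072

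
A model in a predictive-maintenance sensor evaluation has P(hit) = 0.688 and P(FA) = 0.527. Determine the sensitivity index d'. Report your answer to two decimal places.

d' = 0.42

z(0.688) = 0.490, z(0.527) = 0.068
d' = z(H) − z(FA) = 0.490 − 0.068 = 0.422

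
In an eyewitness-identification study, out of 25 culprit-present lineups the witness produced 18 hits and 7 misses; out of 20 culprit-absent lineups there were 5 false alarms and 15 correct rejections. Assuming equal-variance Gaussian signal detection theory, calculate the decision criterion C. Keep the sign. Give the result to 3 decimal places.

C = 0.046

H = 18/25 = 0.7200
FA = 5/20 = 0.2500
z(H) = z(0.7200) = 0.5828
z(FA) = z(0.2500) = -0.6745
c = −½·[z(H) + z(FA)] = −0.5 × (0.5828 + (-0.6745)) = 0.04585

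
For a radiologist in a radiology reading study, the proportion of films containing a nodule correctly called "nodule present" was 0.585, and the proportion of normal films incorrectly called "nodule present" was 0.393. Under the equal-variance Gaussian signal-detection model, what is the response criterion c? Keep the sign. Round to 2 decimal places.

z(H) = 0.215
z(FA) = -0.272
c = −½·[z(H) + z(FA)] = −0.5 × (0.215 + (-0.272)) = 0.0285

c = 0.03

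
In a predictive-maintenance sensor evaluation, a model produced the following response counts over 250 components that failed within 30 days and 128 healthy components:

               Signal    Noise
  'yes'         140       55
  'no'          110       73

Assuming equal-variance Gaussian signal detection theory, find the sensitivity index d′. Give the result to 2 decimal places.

d′ = 0.33

H = 140/250 = 0.5600
FA = 55/128 = 0.4297
z(H) = z(0.5600) = 0.1510
z(FA) = z(0.4297) = -0.1771
d' = z(H) − z(FA) = 0.1510 − (-0.1771) = 0.3281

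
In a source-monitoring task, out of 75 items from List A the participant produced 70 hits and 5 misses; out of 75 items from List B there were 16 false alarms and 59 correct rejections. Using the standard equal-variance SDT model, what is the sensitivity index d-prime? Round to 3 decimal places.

d-prime = 2.296

H = 70/75 = 0.9333
FA = 16/75 = 0.2133
Φ⁻¹(H) = Φ⁻¹(0.9333) = 1.5008
Φ⁻¹(FA) = Φ⁻¹(0.2133) = -0.7950
d' = z(H) − z(FA) = 1.5008 − (-0.7950) = 2.2958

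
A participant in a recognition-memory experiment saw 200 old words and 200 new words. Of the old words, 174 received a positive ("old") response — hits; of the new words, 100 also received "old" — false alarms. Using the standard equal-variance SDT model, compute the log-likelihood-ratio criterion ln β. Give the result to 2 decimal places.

ln β = -0.63

H = 174/200 = 0.8700
FA = 100/200 = 0.5000
z(0.8700) = 1.126, z(0.5000) = 0.000
ln β = −½·[z(H)² − z(FA)²] = −0.5 × (1.268 − 0.000) = -0.634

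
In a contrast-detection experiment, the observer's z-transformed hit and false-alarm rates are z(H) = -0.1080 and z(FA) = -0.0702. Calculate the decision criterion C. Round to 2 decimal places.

c = −½·[z(H) + z(FA)] = −½·(-0.1080 + (-0.0702)) = 0.0891
c > 0: the observer has a conservative response bias.

C = 0.09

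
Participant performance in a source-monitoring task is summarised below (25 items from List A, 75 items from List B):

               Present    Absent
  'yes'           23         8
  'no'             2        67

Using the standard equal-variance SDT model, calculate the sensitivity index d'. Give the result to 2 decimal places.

d' = 2.65

H = 23/25 = 0.9200
FA = 8/75 = 0.1067
Φ⁻¹(0.9200) = 1.4051, Φ⁻¹(0.1067) = -1.2443
d' = z(H) − z(FA) = 1.4051 − (-1.2443) = 2.6494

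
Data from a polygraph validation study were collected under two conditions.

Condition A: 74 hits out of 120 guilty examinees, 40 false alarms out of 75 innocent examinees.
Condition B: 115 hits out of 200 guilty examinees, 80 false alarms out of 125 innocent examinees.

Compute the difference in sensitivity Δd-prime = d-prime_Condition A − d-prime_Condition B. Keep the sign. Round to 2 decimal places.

Δd-prime = 0.38

Condition A: z(0.6167) = 0.297, z(0.5333) = 0.084, d' = 0.213
Condition B: z(0.5750) = 0.189, z(0.6400) = 0.358, d' = -0.169
Δd' = d'_Condition A − d'_Condition B = 0.213 − (-0.169) = 0.382
Condition A has the higher sensitivity.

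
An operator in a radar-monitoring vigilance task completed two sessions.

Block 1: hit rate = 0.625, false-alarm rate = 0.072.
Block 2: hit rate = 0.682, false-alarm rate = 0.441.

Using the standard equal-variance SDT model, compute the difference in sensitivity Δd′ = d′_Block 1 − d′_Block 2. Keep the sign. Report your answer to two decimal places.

Δd′ = 1.16

Block 1: z(0.625) = 0.319, z(0.072) = -1.461, d' = 1.780
Block 2: z(0.682) = 0.473, z(0.441) = -0.148, d' = 0.621
Δd' = d'_Block 1 − d'_Block 2 = 1.780 − 0.621 = 1.159
Block 1 has the higher sensitivity.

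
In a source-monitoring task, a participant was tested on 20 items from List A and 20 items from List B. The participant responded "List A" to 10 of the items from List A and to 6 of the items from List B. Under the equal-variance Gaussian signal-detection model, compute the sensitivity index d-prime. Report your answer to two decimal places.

d-prime = 0.52

H = 10/20 = 0.5000
FA = 6/20 = 0.3000
z(H) = z(0.5000) = 0.000
z(FA) = z(0.3000) = -0.524
d' = z(H) − z(FA) = 0.000 − (-0.524) = 0.524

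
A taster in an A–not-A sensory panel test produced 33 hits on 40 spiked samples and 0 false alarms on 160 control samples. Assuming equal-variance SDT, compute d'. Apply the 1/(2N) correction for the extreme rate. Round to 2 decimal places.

The false-alarm rate is 0/160 = 0, so apply the 1/(2N) correction: FA → 1/(2·160) = 0.00313.
z(H) = z(0.82500) = 0.935
z(FA) = z(0.00313) = -2.734
d' = 0.935 − (-2.734) = 3.669

d' = 3.67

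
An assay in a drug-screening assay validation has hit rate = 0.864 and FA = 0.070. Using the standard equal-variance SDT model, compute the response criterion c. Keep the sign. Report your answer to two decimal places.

Φ⁻¹(H) = 1.098
Φ⁻¹(FA) = -1.476
c = −½·[z(H) + z(FA)] = −0.5 × (1.098 + (-1.476)) = 0.189
c > 0: the assay has a conservative response bias.

c = 0.19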